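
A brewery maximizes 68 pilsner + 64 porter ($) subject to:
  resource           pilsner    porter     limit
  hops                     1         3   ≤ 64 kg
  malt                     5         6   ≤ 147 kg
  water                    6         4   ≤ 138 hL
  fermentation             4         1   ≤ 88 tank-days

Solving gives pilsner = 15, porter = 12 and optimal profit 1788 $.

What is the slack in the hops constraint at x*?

hops used = 1·15 + 3·12 = 51; slack = 64 − 51 = 13.

13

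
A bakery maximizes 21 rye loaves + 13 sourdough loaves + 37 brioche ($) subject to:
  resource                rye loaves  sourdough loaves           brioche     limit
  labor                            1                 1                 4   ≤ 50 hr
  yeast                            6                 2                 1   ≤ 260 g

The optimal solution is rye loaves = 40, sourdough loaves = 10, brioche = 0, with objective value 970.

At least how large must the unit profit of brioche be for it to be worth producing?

Both labor and yeast are binding at x*.
From A_Bᵀ y = c: 1·y_labor + 6·y_yeast = 21; 1·y_labor + 2·y_yeast = 13.
Solving: y_labor = 9, y_yeast = 2.
brioche enters the basis when its profit ≥ yᵀa₃ = 9·4 + 2·1 = 38.

38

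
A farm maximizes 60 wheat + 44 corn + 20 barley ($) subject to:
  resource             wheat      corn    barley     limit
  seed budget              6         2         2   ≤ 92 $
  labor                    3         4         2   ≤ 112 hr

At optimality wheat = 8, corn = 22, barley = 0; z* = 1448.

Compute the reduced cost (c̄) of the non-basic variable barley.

-8

Both seed budget and labor are binding at x*.
Dual feasibility on the basic columns requires 6·y_seed budget + 3·y_labor = 60, 2·y_seed budget + 4·y_labor = 44.
This yields shadow prices y_seed budget = 6, y_labor = 8.
Reduced cost of barley: c₃ − yᵀa₃ = 20 − (6·2 + 8·2) = 20 − 28 = -8.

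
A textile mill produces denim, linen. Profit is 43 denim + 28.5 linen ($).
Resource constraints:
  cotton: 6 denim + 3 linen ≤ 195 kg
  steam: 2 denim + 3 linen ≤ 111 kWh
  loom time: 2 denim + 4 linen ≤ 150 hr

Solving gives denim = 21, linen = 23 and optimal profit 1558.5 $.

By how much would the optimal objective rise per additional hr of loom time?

0

Check each constraint at x*: cotton 195/195 (tight); steam 111/111 (tight); loom time 134/150 (slack 16).
By complementary slackness, y = 0 for the non-binding constraint.
From A_Bᵀ y = c: 6·y_cotton + 2·y_steam = 43; 3·y_cotton + 3·y_steam = 28.5.
→ y_cotton = 6 and y_steam = 3.5.
Shadow price of loom time = 0.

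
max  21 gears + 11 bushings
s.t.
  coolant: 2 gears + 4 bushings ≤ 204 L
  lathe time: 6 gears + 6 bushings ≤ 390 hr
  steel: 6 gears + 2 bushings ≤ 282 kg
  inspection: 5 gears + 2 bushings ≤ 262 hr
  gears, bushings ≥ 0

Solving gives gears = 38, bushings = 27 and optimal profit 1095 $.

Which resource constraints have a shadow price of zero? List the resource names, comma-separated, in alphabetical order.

coolant: 184/204 (slack 20)
lathe time: 390/390 (binding)
steel: 282/282 (binding)
inspection: 244/262 (slack 18)
By complementary slackness, a constraint with positive slack has shadow price 0 → coolant, inspection.

coolant, inspection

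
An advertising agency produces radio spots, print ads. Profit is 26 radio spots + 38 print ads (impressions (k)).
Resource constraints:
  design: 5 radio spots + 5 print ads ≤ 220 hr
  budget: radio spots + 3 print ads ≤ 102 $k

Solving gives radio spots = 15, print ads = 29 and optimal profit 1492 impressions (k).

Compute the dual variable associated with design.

4

Check each constraint at x*: design 220/220 (tight); budget 102/102 (tight).
The binding rows give the dual system: 5·y_design + 1·y_budget = 26 and 5·y_design + 3·y_budget = 38.
→ y_design = 4 and y_budget = 6.
Shadow price of design = 4.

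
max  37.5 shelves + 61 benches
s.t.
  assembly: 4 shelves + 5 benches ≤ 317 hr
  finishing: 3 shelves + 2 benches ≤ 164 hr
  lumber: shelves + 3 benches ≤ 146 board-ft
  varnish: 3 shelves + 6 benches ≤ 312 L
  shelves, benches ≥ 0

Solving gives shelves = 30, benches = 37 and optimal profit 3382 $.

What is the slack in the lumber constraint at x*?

lumber used = 1·30 + 3·37 = 141; slack = 146 − 141 = 5.

5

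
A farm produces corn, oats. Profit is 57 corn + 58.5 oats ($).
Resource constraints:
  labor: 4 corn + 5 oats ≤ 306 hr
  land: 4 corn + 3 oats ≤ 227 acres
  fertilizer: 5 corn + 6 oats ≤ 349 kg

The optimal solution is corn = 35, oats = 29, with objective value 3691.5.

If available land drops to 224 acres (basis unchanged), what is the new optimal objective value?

Binding: land and fertilizer. Non-binding: labor (21 unused).
Slack constraints have shadow price 0 (complementary slackness).
The binding rows give the dual system: 4·y_land + 5·y_fertilizer = 57 and 3·y_land + 6·y_fertilizer = 58.5.
Solving: y_land = 5.5, y_fertilizer = 7.
Δz = y_land·Δb = 5.5 × (-3) = -16.5, so new z* = 3691.5 − 16.5 = 3675.

3675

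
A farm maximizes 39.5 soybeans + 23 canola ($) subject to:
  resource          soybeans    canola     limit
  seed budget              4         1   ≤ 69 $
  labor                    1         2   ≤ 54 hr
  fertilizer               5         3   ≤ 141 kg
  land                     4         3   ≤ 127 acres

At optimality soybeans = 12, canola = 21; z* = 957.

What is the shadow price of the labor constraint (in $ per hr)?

7.5

Check each constraint at x*: seed budget 69/69 (tight); labor 54/54 (tight); fertilizer 123/141 (slack 18); land 111/127 (slack 16).
By complementary slackness, y = 0 for the non-binding constraints.
From A_Bᵀ y = c: 4·y_seed budget + 1·y_labor = 39.5; 1·y_seed budget + 2·y_labor = 23.
Solving: y_seed budget = 8, y_labor = 7.5.
Shadow price of labor = 7.5.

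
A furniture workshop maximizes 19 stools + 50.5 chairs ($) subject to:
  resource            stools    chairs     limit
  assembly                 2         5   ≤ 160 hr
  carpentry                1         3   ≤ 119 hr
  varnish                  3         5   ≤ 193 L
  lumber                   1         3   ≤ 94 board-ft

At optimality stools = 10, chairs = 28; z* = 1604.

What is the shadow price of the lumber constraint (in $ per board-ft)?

Check each constraint at x*: assembly 160/160 (tight); carpentry 94/119 (slack 25); varnish 170/193 (slack 23); lumber 94/94 (tight).
Since carpentry, varnish are not tight, their duals are 0.
The binding rows give the dual system: 2·y_assembly + 1·y_lumber = 19 and 5·y_assembly + 3·y_lumber = 50.5.
Solving: y_assembly = 6.5, y_lumber = 6.
Shadow price of lumber = 6.

6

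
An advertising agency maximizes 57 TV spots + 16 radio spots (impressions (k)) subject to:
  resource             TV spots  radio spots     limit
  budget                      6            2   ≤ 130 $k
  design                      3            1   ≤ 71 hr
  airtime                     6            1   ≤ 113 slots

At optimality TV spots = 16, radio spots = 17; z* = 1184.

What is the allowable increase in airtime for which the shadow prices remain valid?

17

Binding constraints: budget, airtime. The basis is B = [[6,2],[6,1]] with det -6.
Per unit increase in airtime, x* moves by d = (0.3333, -1).
The basis stays optimal until radio spots reaches 0; allowable increase = 17 slots.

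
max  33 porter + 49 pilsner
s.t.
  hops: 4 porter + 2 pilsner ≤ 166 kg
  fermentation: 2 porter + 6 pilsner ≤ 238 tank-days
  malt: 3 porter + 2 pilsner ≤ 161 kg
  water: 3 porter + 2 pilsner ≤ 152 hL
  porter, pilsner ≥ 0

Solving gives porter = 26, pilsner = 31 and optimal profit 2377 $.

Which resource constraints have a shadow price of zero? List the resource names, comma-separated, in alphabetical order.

hops: 166/166 (binding)
fermentation: 238/238 (binding)
malt: 140/161 (slack 21)
water: 140/152 (slack 12)
By complementary slackness, a constraint with positive slack has shadow price 0 → malt, water.

malt, water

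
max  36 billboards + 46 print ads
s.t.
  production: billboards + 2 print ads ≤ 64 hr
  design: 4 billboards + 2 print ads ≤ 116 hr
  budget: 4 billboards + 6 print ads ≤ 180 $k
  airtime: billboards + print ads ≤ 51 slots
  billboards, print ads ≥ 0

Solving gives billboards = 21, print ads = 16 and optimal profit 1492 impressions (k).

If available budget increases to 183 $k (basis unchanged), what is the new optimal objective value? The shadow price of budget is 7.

1513

Δb = 3, so new z* = 1492 + (7)·(3) = 1492 + 21 = 1513.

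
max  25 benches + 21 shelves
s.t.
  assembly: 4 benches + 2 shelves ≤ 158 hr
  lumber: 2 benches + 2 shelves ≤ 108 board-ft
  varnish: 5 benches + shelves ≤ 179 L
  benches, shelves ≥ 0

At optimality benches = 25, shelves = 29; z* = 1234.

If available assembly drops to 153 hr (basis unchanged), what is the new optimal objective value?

Check each constraint at x*: assembly 158/158 (tight); lumber 108/108 (tight); varnish 154/179 (slack 25).
Slack constraints have shadow price 0 (complementary slackness).
From A_Bᵀ y = c: 4·y_assembly + 2·y_lumber = 25; 2·y_assembly + 2·y_lumber = 21.
Solving: y_assembly = 2, y_lumber = 8.5.
Δz = y_assembly·Δb = 2 × (-5) = -10, so new z* = 1234 − 10 = 1224.

1224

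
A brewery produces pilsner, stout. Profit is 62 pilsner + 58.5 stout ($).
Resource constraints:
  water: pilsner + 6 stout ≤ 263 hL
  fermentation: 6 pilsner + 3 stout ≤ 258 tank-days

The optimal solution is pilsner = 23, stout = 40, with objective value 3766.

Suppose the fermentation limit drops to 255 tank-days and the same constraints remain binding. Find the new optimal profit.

Check each constraint at x*: water 263/263 (tight); fermentation 258/258 (tight).
Dual feasibility on the basic columns requires 1·y_water + 6·y_fermentation = 62, 6·y_water + 3·y_fermentation = 58.5.
Solving: y_water = 5, y_fermentation = 9.5.
Δz = y_fermentation·Δb = 9.5 × (-3) = -28.5, so new z* = 3766 − 28.5 = 3737.5.

3737.5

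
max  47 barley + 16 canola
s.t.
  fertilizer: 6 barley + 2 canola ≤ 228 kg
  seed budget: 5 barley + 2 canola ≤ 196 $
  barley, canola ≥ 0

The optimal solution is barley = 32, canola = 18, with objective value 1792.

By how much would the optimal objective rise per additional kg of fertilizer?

Both fertilizer and seed budget are binding at x*.
The binding rows give the dual system: 6·y_fertilizer + 5·y_seed budget = 47 and 2·y_fertilizer + 2·y_seed budget = 16.
Solving: y_fertilizer = 7, y_seed budget = 1.
Shadow price of fertilizer = 7.

7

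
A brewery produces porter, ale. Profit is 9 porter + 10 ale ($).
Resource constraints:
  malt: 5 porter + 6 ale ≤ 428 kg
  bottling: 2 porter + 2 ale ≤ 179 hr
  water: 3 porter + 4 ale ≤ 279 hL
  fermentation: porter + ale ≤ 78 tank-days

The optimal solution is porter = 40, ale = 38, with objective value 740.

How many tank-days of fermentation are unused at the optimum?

fermentation used = 1·40 + 1·38 = 78; slack = 78 − 78 = 0.

0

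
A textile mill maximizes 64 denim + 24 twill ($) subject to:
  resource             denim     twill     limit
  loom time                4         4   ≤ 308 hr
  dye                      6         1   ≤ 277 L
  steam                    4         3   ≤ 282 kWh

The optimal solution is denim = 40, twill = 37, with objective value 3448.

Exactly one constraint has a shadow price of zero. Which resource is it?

loom time: 308/308 (binding)
dye: 277/277 (binding)
steam: 271/282 (slack 11)
By complementary slackness, a constraint with positive slack has shadow price 0 → steam.

steam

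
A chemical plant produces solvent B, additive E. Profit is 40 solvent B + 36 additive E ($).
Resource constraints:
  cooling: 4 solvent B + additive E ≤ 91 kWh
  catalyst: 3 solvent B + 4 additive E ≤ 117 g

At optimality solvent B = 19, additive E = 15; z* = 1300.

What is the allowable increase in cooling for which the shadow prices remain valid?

65

Binding constraints: cooling, catalyst. The basis is B = [[4,1],[3,4]] with det 13.
Per unit increase in cooling, x* moves by d = (0.3077, -0.2308).
The basis stays optimal until additive E reaches 0; allowable increase = 65 kWh.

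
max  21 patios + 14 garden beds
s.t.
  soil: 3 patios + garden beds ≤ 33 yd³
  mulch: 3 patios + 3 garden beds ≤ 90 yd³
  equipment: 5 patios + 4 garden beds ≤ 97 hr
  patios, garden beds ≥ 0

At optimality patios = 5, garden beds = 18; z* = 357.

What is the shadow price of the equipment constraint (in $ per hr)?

3

Check each constraint at x*: soil 33/33 (tight); mulch 69/90 (slack 21); equipment 97/97 (tight).
Slack constraints have shadow price 0 (complementary slackness).
The binding rows give the dual system: 3·y_soil + 5·y_equipment = 21 and 1·y_soil + 4·y_equipment = 14.
This yields shadow prices y_soil = 2, y_equipment = 3.
Shadow price of equipment = 3.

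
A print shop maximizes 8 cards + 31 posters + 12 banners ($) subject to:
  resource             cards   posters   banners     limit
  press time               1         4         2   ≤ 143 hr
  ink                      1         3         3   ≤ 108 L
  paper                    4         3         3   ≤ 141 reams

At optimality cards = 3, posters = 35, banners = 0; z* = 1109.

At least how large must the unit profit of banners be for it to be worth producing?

Check each constraint at x*: press time 143/143 (tight); ink 108/108 (tight); paper 117/141 (slack 24).
Slack constraints have shadow price 0 (complementary slackness).
The binding rows give the dual system: 1·y_press time + 1·y_ink = 8 and 4·y_press time + 3·y_ink = 31.
→ y_press time = 7 and y_ink = 1.
banners enters the basis when its profit ≥ yᵀa₃ = 7·2 + 1·3 = 17.

17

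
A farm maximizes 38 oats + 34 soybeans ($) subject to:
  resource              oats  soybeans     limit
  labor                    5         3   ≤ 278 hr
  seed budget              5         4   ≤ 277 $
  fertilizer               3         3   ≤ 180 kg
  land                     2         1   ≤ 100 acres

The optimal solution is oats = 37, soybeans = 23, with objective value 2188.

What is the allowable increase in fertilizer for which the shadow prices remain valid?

27.75

Binding constraints: seed budget, fertilizer. The basis is B = [[5,4],[3,3]] with det 3.
Per unit increase in fertilizer, x* moves by d = (-1.3333, 1.6667).
The basis stays optimal until oats reaches 0; allowable increase = 27.75 kg.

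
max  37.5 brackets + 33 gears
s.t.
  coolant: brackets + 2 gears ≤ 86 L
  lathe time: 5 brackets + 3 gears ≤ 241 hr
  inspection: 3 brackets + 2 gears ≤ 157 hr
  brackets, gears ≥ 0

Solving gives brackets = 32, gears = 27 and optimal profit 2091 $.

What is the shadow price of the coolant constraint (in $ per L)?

7.5

At the optimum: coolant uses 86 of 86 (binding); lathe time uses 241 of 241 (binding); inspection uses 150 of 157 (slack = 7).
Slack constraints have shadow price 0 (complementary slackness).
Dual feasibility on the basic columns requires 1·y_coolant + 5·y_lathe time = 37.5, 2·y_coolant + 3·y_lathe time = 33.
Solving: y_coolant = 7.5, y_lathe time = 6.
Shadow price of coolant = 7.5.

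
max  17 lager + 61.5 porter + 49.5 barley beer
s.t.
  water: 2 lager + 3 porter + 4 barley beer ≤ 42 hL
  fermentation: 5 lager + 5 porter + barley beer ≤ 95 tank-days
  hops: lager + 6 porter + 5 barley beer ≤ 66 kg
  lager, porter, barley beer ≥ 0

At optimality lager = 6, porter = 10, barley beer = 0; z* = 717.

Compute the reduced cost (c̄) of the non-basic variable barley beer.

At the optimum: water uses 42 of 42 (binding); fermentation uses 80 of 95 (slack = 15); hops uses 66 of 66 (binding).
Since fermentation is not tight, its dual is 0.
The binding rows give the dual system: 2·y_water + 1·y_hops = 17 and 3·y_water + 6·y_hops = 61.5.
Solving: y_water = 4.5, y_hops = 8.
Reduced cost of barley beer: c₃ − yᵀa₃ = 49.5 − (4.5·4 + 8·5) = 49.5 − 58 = -8.5.

-8.5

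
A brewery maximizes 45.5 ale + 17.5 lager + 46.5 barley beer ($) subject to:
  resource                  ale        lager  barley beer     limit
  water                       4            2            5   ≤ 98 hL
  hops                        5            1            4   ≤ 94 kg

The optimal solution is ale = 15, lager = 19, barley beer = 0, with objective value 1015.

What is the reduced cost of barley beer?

At the optimum: water uses 98 of 98 (binding); hops uses 94 of 94 (binding).
From A_Bᵀ y = c: 4·y_water + 5·y_hops = 45.5; 2·y_water + 1·y_hops = 17.5.
Solving: y_water = 7, y_hops = 3.5.
Reduced cost of barley beer: c₃ − yᵀa₃ = 46.5 − (7·5 + 3.5·4) = 46.5 − 49 = -2.5.

-2.5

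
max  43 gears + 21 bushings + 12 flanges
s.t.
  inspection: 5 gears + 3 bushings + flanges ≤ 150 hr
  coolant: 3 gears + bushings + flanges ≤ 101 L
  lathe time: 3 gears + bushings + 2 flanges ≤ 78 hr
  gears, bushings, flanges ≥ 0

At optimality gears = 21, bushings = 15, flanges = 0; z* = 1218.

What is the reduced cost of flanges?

-5

Check each constraint at x*: inspection 150/150 (tight); coolant 78/101 (slack 23); lathe time 78/78 (tight).
Slack constraints have shadow price 0 (complementary slackness).
From A_Bᵀ y = c: 5·y_inspection + 3·y_lathe time = 43; 3·y_inspection + 1·y_lathe time = 21.
Solving: y_inspection = 5, y_lathe time = 6.
Reduced cost of flanges: c₃ − yᵀa₃ = 12 − (5·1 + 6·2) = 12 − 17 = -5.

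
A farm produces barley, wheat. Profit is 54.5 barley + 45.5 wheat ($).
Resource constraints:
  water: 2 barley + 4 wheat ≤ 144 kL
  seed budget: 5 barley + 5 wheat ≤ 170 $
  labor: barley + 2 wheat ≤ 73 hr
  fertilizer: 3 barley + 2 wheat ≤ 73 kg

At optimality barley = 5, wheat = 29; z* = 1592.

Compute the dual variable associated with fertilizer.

9

Binding: seed budget and fertilizer. Non-binding: water (18 unused), labor (10 unused).
By complementary slackness, y = 0 for the non-binding constraints.
From A_Bᵀ y = c: 5·y_seed budget + 3·y_fertilizer = 54.5; 5·y_seed budget + 2·y_fertilizer = 45.5.
Solving: y_seed budget = 5.5, y_fertilizer = 9.
Shadow price of fertilizer = 9.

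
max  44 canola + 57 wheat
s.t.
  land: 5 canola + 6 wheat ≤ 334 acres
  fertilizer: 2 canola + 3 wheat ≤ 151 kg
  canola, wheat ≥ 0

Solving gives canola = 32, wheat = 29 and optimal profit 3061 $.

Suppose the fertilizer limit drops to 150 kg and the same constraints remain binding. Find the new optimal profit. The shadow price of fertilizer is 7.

3054

Δb = -1, so new z* = 3061 + (7)·(-1) = 3061 − 7 = 3054.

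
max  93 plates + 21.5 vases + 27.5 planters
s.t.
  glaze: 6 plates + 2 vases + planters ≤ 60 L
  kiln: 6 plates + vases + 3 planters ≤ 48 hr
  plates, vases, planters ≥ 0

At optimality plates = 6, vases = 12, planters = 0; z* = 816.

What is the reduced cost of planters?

Both glaze and kiln are binding at x*.
Dual feasibility on the basic columns requires 6·y_glaze + 6·y_kiln = 93, 2·y_glaze + 1·y_kiln = 21.5.
→ y_glaze = 6 and y_kiln = 9.5.
Reduced cost of planters: c₃ − yᵀa₃ = 27.5 − (6·1 + 9.5·3) = 27.5 − 34.5 = -7.

-7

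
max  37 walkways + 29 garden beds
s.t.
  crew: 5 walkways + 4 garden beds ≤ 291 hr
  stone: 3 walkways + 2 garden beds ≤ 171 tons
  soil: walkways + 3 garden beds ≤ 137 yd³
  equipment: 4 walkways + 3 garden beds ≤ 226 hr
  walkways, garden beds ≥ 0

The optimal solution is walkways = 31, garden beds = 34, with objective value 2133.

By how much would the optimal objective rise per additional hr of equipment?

At the optimum: crew uses 291 of 291 (binding); stone uses 161 of 171 (slack = 10); soil uses 133 of 137 (slack = 4); equipment uses 226 of 226 (binding).
By complementary slackness, y = 0 for the non-binding constraints.
From A_Bᵀ y = c: 5·y_crew + 4·y_equipment = 37; 4·y_crew + 3·y_equipment = 29.
Solving: y_crew = 5, y_equipment = 3.
Shadow price of equipment = 3.

3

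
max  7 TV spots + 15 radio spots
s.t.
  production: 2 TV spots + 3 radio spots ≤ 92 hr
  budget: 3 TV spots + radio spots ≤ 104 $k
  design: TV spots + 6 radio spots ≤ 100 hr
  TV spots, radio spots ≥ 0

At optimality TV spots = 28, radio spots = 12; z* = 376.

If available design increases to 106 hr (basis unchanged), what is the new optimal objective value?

382

Check each constraint at x*: production 92/92 (tight); budget 96/104 (slack 8); design 100/100 (tight).
Since budget is not tight, its dual is 0.
From A_Bᵀ y = c: 2·y_production + 1·y_design = 7; 3·y_production + 6·y_design = 15.
→ y_production = 3 and y_design = 1.
Δz = y_design·Δb = 1 × (6) = 6, so new z* = 376 + 6 = 382.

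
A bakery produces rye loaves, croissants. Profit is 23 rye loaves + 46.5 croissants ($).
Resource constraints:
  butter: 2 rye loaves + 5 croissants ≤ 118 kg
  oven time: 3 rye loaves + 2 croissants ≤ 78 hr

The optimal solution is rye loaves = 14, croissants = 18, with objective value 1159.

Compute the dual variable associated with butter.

Both butter and oven time are binding at x*.
The binding rows give the dual system: 2·y_butter + 3·y_oven time = 23 and 5·y_butter + 2·y_oven time = 46.5.
Solving: y_butter = 8.5, y_oven time = 2.
Shadow price of butter = 8.5.

8.5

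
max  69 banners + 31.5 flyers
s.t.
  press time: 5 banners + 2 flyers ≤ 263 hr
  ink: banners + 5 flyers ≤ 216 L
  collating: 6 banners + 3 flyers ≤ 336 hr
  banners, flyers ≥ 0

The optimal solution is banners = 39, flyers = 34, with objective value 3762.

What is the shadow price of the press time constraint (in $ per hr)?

Check each constraint at x*: press time 263/263 (tight); ink 209/216 (slack 7); collating 336/336 (tight).
Since ink is not tight, its dual is 0.
Dual feasibility on the basic columns requires 5·y_press time + 6·y_collating = 69, 2·y_press time + 3·y_collating = 31.5.
Solving: y_press time = 6, y_collating = 6.5.
Shadow price of press time = 6.

6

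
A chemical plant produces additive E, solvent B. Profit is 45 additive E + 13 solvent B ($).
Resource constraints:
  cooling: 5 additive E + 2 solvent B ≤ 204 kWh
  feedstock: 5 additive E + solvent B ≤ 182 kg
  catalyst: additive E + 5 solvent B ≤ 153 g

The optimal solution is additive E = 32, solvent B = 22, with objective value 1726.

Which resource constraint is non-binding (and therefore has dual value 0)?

catalyst

cooling: 204/204 (binding)
feedstock: 182/182 (binding)
catalyst: 142/153 (slack 11)
By complementary slackness, a constraint with positive slack has shadow price 0 → catalyst.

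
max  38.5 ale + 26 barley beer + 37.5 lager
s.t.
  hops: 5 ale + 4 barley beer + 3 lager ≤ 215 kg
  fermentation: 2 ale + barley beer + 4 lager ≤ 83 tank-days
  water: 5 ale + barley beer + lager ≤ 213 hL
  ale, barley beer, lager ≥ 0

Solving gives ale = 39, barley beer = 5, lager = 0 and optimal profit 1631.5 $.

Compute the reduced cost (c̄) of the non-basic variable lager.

Binding: hops and fermentation. Non-binding: water (13 unused).
Slack constraints have shadow price 0 (complementary slackness).
Dual feasibility on the basic columns requires 5·y_hops + 2·y_fermentation = 38.5, 4·y_hops + 1·y_fermentation = 26.
This yields shadow prices y_hops = 4.5, y_fermentation = 8.
Reduced cost of lager: c₃ − yᵀa₃ = 37.5 − (4.5·3 + 8·4) = 37.5 − 45.5 = -8.

-8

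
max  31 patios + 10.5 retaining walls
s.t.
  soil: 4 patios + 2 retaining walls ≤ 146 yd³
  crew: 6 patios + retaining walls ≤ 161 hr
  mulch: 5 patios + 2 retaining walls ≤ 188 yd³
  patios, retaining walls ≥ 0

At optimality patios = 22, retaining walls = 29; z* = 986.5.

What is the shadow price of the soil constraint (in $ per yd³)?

At the optimum: soil uses 146 of 146 (binding); crew uses 161 of 161 (binding); mulch uses 168 of 188 (slack = 20).
By complementary slackness, y = 0 for the non-binding constraint.
The binding rows give the dual system: 4·y_soil + 6·y_crew = 31 and 2·y_soil + 1·y_crew = 10.5.
Solving: y_soil = 4, y_crew = 2.5.
Shadow price of soil = 4.

4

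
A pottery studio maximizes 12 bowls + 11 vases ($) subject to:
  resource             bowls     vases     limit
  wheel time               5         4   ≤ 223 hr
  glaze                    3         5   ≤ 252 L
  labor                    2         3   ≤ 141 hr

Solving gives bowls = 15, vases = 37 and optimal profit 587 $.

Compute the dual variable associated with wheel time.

Check each constraint at x*: wheel time 223/223 (tight); glaze 230/252 (slack 22); labor 141/141 (tight).
Slack constraints have shadow price 0 (complementary slackness).
The binding rows give the dual system: 5·y_wheel time + 2·y_labor = 12 and 4·y_wheel time + 3·y_labor = 11.
Solving: y_wheel time = 2, y_labor = 1.
Shadow price of wheel time = 2.

2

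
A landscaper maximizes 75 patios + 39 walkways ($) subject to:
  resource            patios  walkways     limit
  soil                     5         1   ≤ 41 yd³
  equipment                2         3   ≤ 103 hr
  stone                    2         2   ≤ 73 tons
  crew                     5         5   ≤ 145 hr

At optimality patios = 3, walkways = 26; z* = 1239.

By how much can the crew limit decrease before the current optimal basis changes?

Binding constraints: soil, crew. The basis is B = [[5,1],[5,5]] with det 20.
Per unit decrease in crew, x* moves by d = (0.05, -0.25).
The basis stays optimal until walkways reaches 0; allowable decrease = 104 hr.

104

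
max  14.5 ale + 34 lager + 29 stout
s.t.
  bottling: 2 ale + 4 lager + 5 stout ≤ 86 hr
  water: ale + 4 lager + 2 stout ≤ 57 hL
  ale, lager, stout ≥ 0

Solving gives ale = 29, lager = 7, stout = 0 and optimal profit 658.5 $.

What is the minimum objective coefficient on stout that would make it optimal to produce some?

Check each constraint at x*: bottling 86/86 (tight); water 57/57 (tight).
Dual feasibility on the basic columns requires 2·y_bottling + 1·y_water = 14.5, 4·y_bottling + 4·y_water = 34.
→ y_bottling = 6 and y_water = 2.5.
stout enters the basis when its profit ≥ yᵀa₃ = 6·5 + 2.5·2 = 35.

35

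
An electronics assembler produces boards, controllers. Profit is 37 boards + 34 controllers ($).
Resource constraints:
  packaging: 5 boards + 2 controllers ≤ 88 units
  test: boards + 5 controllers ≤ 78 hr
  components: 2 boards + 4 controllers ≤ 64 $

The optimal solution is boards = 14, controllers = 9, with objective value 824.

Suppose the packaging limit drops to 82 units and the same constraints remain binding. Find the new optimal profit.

794

At the optimum: packaging uses 88 of 88 (binding); test uses 59 of 78 (slack = 19); components uses 64 of 64 (binding).
Slack constraints have shadow price 0 (complementary slackness).
Dual feasibility on the basic columns requires 5·y_packaging + 2·y_components = 37, 2·y_packaging + 4·y_components = 34.
This yields shadow prices y_packaging = 5, y_components = 6.
Δz = y_packaging·Δb = 5 × (-6) = -30, so new z* = 824 − 30 = 794.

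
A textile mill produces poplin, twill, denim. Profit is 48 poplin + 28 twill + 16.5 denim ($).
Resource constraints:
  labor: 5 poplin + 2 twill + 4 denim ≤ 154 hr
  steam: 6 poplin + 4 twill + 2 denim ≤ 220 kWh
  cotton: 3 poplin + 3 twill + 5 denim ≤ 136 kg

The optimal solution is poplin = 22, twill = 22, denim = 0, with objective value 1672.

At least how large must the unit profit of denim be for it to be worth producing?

23

Binding: labor and steam. Non-binding: cotton (4 unused).
Slack constraints have shadow price 0 (complementary slackness).
Dual feasibility on the basic columns requires 5·y_labor + 6·y_steam = 48, 2·y_labor + 4·y_steam = 28.
Solving: y_labor = 3, y_steam = 5.5.
denim enters the basis when its profit ≥ yᵀa₃ = 3·4 + 5.5·2 = 23.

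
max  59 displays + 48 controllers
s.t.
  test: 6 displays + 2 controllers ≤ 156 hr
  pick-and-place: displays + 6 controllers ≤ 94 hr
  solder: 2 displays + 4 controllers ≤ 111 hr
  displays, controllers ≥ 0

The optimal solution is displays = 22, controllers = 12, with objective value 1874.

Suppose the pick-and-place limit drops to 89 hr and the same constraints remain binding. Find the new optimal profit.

1849

Check each constraint at x*: test 156/156 (tight); pick-and-place 94/94 (tight); solder 92/111 (slack 19).
Since solder is not tight, its dual is 0.
From A_Bᵀ y = c: 6·y_test + 1·y_pick-and-place = 59; 2·y_test + 6·y_pick-and-place = 48.
This yields shadow prices y_test = 9, y_pick-and-place = 5.
Δz = y_pick-and-place·Δb = 5 × (-5) = -25, so new z* = 1874 − 25 = 1849.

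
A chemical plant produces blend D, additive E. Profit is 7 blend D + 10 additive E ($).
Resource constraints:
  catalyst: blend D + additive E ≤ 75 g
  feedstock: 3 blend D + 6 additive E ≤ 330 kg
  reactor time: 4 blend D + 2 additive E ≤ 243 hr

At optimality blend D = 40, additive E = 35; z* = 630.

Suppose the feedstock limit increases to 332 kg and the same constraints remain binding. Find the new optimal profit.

Check each constraint at x*: catalyst 75/75 (tight); feedstock 330/330 (tight); reactor time 230/243 (slack 13).
Slack constraints have shadow price 0 (complementary slackness).
From A_Bᵀ y = c: 1·y_catalyst + 3·y_feedstock = 7; 1·y_catalyst + 6·y_feedstock = 10.
This yields shadow prices y_catalyst = 4, y_feedstock = 1.
Δz = y_feedstock·Δb = 1 × (2) = 2, so new z* = 630 + 2 = 632.

632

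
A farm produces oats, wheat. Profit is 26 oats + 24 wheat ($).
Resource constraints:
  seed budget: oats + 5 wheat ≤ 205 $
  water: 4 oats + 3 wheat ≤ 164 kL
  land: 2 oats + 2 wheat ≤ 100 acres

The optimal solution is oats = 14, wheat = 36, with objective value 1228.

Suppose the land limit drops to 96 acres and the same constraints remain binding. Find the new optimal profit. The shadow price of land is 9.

1192

Δb = -4, so new z* = 1228 + (9)·(-4) = 1228 − 36 = 1192.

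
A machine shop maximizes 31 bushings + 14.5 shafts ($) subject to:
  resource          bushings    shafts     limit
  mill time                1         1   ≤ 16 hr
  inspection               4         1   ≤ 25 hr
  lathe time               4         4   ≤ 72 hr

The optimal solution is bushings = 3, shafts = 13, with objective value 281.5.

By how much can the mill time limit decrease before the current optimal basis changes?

Binding constraints: mill time, inspection. The basis is B = [[1,1],[4,1]] with det -3.
Per unit decrease in mill time, x* moves by d = (0.3333, -1.3333).
The basis stays optimal until shafts reaches 0; allowable decrease = 9.75 hr.

9.75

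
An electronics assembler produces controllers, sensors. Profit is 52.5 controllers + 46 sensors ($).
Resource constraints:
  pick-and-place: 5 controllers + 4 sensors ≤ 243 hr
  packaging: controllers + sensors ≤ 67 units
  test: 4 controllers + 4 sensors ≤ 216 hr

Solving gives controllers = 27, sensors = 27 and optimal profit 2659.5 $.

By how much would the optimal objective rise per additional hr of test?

5

Binding: pick-and-place and test. Non-binding: packaging (13 unused).
Since packaging is not tight, its dual is 0.
Dual feasibility on the basic columns requires 5·y_pick-and-place + 4·y_test = 52.5, 4·y_pick-and-place + 4·y_test = 46.
Solving: y_pick-and-place = 6.5, y_test = 5.
Shadow price of test = 5.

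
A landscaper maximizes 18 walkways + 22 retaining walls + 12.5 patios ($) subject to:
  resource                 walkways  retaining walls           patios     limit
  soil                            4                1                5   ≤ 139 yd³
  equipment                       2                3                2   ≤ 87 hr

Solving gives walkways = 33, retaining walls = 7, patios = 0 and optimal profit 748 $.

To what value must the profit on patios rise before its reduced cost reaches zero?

Both soil and equipment are binding at x*.
Dual feasibility on the basic columns requires 4·y_soil + 2·y_equipment = 18, 1·y_soil + 3·y_equipment = 22.
Solving: y_soil = 1, y_equipment = 7.
patios enters the basis when its profit ≥ yᵀa₃ = 1·5 + 7·2 = 19.

19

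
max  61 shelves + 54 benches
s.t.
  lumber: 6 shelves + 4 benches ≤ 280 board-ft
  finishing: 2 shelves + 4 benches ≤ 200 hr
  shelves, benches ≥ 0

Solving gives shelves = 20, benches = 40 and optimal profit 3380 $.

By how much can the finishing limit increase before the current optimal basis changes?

80

Binding constraints: lumber, finishing. The basis is B = [[6,4],[2,4]] with det 16.
Per unit increase in finishing, x* moves by d = (-0.25, 0.375).
The basis stays optimal until shelves reaches 0; allowable increase = 80 hr.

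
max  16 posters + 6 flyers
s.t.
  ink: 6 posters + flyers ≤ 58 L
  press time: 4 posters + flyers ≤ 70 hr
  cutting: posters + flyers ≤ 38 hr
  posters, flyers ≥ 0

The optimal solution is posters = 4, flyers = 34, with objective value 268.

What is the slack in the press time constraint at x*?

20

press time used = 4·4 + 1·34 = 50; slack = 70 − 50 = 20.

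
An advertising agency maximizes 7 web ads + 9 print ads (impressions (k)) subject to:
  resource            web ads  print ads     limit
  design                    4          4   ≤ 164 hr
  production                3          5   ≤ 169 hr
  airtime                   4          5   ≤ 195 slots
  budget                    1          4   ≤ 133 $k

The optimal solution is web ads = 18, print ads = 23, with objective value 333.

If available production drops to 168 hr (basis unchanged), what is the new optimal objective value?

Check each constraint at x*: design 164/164 (tight); production 169/169 (tight); airtime 187/195 (slack 8); budget 110/133 (slack 23).
By complementary slackness, y = 0 for the non-binding constraints.
The binding rows give the dual system: 4·y_design + 3·y_production = 7 and 4·y_design + 5·y_production = 9.
This yields shadow prices y_design = 1, y_production = 1.
Δz = y_production·Δb = 1 × (-1) = -1, so new z* = 333 − 1 = 332.

332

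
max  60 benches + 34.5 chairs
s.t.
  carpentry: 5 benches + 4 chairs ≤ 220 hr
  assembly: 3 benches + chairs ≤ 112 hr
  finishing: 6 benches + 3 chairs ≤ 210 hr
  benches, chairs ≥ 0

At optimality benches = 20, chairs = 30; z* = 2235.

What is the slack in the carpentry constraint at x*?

0

carpentry used = 5·20 + 4·30 = 220; slack = 220 − 220 = 0.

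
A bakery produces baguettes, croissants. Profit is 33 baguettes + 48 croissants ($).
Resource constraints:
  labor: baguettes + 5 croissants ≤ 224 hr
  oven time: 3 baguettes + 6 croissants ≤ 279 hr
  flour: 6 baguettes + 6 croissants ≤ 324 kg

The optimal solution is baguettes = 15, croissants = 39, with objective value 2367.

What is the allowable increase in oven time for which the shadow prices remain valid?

10.5

Binding constraints: oven time, flour. The basis is B = [[3,6],[6,6]] with det -18.
Per unit increase in oven time, x* moves by d = (-0.3333, 0.3333).
The basis stays optimal until labor becomes binding; allowable increase = 10.5 hr.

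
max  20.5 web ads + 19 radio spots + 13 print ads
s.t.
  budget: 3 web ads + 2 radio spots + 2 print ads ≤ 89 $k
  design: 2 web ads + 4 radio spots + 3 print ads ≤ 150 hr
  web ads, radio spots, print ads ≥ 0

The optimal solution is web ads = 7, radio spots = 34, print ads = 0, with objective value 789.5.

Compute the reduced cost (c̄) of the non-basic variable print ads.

-4

Check each constraint at x*: budget 89/89 (tight); design 150/150 (tight).
From A_Bᵀ y = c: 3·y_budget + 2·y_design = 20.5; 2·y_budget + 4·y_design = 19.
→ y_budget = 5.5 and y_design = 2.
Reduced cost of print ads: c₃ − yᵀa₃ = 13 − (5.5·2 + 2·3) = 13 − 17 = -4.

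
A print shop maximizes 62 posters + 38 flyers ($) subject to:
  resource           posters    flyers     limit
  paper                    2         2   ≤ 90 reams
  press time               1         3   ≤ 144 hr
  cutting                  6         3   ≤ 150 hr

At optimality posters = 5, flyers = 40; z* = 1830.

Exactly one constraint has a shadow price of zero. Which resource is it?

paper: 90/90 (binding)
press time: 125/144 (slack 19)
cutting: 150/150 (binding)
By complementary slackness, a constraint with positive slack has shadow price 0 → press time.

press time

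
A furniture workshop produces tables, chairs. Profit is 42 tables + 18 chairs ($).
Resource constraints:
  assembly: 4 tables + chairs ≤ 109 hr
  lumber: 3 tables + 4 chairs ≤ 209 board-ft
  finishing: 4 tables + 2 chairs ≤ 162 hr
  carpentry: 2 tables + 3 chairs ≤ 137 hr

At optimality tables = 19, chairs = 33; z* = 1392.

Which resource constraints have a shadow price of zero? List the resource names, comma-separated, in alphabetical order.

assembly: 109/109 (binding)
lumber: 189/209 (slack 20)
finishing: 142/162 (slack 20)
carpentry: 137/137 (binding)
By complementary slackness, a constraint with positive slack has shadow price 0 → finishing, lumber.

finishing, lumber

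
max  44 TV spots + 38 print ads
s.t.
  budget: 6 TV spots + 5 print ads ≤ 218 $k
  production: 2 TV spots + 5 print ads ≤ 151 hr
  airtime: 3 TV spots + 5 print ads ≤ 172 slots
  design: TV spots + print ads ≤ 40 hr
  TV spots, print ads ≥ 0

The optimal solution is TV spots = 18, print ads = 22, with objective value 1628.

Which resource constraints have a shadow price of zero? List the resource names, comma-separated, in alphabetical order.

budget: 218/218 (binding)
production: 146/151 (slack 5)
airtime: 164/172 (slack 8)
design: 40/40 (binding)
By complementary slackness, a constraint with positive slack has shadow price 0 → airtime, production.

airtime, production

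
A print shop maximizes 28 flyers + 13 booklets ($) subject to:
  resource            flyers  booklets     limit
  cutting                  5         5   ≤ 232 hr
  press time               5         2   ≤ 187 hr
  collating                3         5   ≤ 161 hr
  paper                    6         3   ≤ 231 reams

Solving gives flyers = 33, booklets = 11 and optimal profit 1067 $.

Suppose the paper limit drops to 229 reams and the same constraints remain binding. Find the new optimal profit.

Check each constraint at x*: cutting 220/232 (slack 12); press time 187/187 (tight); collating 154/161 (slack 7); paper 231/231 (tight).
Since cutting, collating are not tight, their duals are 0.
Dual feasibility on the basic columns requires 5·y_press time + 6·y_paper = 28, 2·y_press time + 3·y_paper = 13.
This yields shadow prices y_press time = 2, y_paper = 3.
Δz = y_paper·Δb = 3 × (-2) = -6, so new z* = 1067 − 6 = 1061.

1061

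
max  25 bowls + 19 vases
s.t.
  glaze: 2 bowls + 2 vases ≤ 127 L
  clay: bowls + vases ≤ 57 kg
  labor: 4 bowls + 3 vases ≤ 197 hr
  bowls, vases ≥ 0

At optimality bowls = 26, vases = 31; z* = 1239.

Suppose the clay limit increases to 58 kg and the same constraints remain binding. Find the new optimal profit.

Check each constraint at x*: glaze 114/127 (slack 13); clay 57/57 (tight); labor 197/197 (tight).
Slack constraints have shadow price 0 (complementary slackness).
The binding rows give the dual system: 1·y_clay + 4·y_labor = 25 and 1·y_clay + 3·y_labor = 19.
This yields shadow prices y_clay = 1, y_labor = 6.
Δz = y_clay·Δb = 1 × (1) = 1, so new z* = 1239 + 1 = 1240.

1240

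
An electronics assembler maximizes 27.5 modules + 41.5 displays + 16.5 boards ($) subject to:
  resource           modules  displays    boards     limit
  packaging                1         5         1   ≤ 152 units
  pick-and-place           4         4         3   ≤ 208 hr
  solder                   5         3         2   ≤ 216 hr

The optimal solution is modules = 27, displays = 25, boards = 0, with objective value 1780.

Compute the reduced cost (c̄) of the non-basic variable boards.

Check each constraint at x*: packaging 152/152 (tight); pick-and-place 208/208 (tight); solder 210/216 (slack 6).
By complementary slackness, y = 0 for the non-binding constraint.
From A_Bᵀ y = c: 1·y_packaging + 4·y_pick-and-place = 27.5; 5·y_packaging + 4·y_pick-and-place = 41.5.
This yields shadow prices y_packaging = 3.5, y_pick-and-place = 6.
Reduced cost of boards: c₃ − yᵀa₃ = 16.5 − (3.5·1 + 6·3) = 16.5 − 21.5 = -5.

-5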